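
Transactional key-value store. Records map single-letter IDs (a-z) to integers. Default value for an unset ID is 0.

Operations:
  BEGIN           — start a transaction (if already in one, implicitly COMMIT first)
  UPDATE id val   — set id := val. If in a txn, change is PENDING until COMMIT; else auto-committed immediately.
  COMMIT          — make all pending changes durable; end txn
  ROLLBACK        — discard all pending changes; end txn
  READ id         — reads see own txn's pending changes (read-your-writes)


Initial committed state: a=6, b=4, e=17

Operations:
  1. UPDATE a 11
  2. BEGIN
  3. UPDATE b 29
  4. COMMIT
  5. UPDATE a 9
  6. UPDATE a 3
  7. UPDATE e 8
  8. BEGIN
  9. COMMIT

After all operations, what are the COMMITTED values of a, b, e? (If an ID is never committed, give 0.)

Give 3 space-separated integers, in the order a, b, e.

Answer: 3 29 8

Derivation:
Initial committed: {a=6, b=4, e=17}
Op 1: UPDATE a=11 (auto-commit; committed a=11)
Op 2: BEGIN: in_txn=True, pending={}
Op 3: UPDATE b=29 (pending; pending now {b=29})
Op 4: COMMIT: merged ['b'] into committed; committed now {a=11, b=29, e=17}
Op 5: UPDATE a=9 (auto-commit; committed a=9)
Op 6: UPDATE a=3 (auto-commit; committed a=3)
Op 7: UPDATE e=8 (auto-commit; committed e=8)
Op 8: BEGIN: in_txn=True, pending={}
Op 9: COMMIT: merged [] into committed; committed now {a=3, b=29, e=8}
Final committed: {a=3, b=29, e=8}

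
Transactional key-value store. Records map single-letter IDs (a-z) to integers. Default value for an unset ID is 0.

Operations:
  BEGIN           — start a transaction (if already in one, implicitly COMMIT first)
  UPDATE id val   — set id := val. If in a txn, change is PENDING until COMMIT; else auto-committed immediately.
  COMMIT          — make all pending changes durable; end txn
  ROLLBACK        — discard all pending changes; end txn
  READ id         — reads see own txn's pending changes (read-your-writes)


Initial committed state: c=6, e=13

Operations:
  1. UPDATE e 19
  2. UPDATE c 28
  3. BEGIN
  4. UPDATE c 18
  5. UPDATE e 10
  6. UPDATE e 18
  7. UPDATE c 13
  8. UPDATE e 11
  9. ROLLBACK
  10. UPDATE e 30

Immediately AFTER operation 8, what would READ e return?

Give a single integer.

Answer: 11

Derivation:
Initial committed: {c=6, e=13}
Op 1: UPDATE e=19 (auto-commit; committed e=19)
Op 2: UPDATE c=28 (auto-commit; committed c=28)
Op 3: BEGIN: in_txn=True, pending={}
Op 4: UPDATE c=18 (pending; pending now {c=18})
Op 5: UPDATE e=10 (pending; pending now {c=18, e=10})
Op 6: UPDATE e=18 (pending; pending now {c=18, e=18})
Op 7: UPDATE c=13 (pending; pending now {c=13, e=18})
Op 8: UPDATE e=11 (pending; pending now {c=13, e=11})
After op 8: visible(e) = 11 (pending={c=13, e=11}, committed={c=28, e=19})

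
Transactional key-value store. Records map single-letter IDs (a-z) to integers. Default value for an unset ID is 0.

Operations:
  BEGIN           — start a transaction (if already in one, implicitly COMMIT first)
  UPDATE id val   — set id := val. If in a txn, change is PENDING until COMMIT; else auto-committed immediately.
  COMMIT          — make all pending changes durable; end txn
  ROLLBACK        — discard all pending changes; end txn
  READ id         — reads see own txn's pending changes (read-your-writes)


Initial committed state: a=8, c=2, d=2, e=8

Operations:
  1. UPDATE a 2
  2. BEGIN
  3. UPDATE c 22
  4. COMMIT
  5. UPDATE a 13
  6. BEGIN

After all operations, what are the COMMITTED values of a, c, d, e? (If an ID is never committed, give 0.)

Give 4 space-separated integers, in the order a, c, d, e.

Initial committed: {a=8, c=2, d=2, e=8}
Op 1: UPDATE a=2 (auto-commit; committed a=2)
Op 2: BEGIN: in_txn=True, pending={}
Op 3: UPDATE c=22 (pending; pending now {c=22})
Op 4: COMMIT: merged ['c'] into committed; committed now {a=2, c=22, d=2, e=8}
Op 5: UPDATE a=13 (auto-commit; committed a=13)
Op 6: BEGIN: in_txn=True, pending={}
Final committed: {a=13, c=22, d=2, e=8}

Answer: 13 22 2 8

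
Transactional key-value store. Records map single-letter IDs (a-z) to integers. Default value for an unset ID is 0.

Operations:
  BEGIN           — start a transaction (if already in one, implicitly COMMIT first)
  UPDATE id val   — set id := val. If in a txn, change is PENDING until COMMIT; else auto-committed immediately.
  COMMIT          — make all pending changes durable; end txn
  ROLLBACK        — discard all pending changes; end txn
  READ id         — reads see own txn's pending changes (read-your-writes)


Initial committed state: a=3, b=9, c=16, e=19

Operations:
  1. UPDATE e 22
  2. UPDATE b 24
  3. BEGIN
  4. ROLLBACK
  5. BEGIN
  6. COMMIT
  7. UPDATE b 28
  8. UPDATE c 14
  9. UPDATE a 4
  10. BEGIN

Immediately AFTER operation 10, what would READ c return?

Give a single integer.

Initial committed: {a=3, b=9, c=16, e=19}
Op 1: UPDATE e=22 (auto-commit; committed e=22)
Op 2: UPDATE b=24 (auto-commit; committed b=24)
Op 3: BEGIN: in_txn=True, pending={}
Op 4: ROLLBACK: discarded pending []; in_txn=False
Op 5: BEGIN: in_txn=True, pending={}
Op 6: COMMIT: merged [] into committed; committed now {a=3, b=24, c=16, e=22}
Op 7: UPDATE b=28 (auto-commit; committed b=28)
Op 8: UPDATE c=14 (auto-commit; committed c=14)
Op 9: UPDATE a=4 (auto-commit; committed a=4)
Op 10: BEGIN: in_txn=True, pending={}
After op 10: visible(c) = 14 (pending={}, committed={a=4, b=28, c=14, e=22})

Answer: 14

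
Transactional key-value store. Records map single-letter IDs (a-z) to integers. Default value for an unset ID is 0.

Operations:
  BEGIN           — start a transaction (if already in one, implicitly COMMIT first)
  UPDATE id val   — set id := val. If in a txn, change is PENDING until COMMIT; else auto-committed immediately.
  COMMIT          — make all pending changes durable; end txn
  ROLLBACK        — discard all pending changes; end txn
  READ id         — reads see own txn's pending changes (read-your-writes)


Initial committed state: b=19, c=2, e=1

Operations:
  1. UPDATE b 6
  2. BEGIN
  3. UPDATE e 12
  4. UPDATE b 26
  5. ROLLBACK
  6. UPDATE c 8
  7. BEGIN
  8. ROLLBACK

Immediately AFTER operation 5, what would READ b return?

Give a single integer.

Answer: 6

Derivation:
Initial committed: {b=19, c=2, e=1}
Op 1: UPDATE b=6 (auto-commit; committed b=6)
Op 2: BEGIN: in_txn=True, pending={}
Op 3: UPDATE e=12 (pending; pending now {e=12})
Op 4: UPDATE b=26 (pending; pending now {b=26, e=12})
Op 5: ROLLBACK: discarded pending ['b', 'e']; in_txn=False
After op 5: visible(b) = 6 (pending={}, committed={b=6, c=2, e=1})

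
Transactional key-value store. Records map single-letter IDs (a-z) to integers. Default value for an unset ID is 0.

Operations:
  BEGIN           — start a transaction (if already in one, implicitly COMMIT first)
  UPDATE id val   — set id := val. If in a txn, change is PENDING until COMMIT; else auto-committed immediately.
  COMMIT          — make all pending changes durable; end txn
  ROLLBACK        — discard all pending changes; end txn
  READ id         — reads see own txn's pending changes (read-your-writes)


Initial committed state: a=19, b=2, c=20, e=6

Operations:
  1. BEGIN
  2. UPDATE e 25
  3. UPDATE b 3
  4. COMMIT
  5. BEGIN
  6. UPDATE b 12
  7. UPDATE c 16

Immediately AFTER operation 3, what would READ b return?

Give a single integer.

Initial committed: {a=19, b=2, c=20, e=6}
Op 1: BEGIN: in_txn=True, pending={}
Op 2: UPDATE e=25 (pending; pending now {e=25})
Op 3: UPDATE b=3 (pending; pending now {b=3, e=25})
After op 3: visible(b) = 3 (pending={b=3, e=25}, committed={a=19, b=2, c=20, e=6})

Answer: 3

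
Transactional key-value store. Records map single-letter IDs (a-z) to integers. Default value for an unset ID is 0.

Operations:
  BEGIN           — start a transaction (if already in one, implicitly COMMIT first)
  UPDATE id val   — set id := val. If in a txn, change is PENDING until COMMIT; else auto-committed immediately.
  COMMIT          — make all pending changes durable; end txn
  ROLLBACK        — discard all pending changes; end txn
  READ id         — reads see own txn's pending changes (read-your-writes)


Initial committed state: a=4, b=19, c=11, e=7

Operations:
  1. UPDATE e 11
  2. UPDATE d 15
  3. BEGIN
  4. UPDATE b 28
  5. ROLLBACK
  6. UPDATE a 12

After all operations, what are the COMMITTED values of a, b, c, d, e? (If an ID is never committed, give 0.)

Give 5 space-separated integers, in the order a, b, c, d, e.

Answer: 12 19 11 15 11

Derivation:
Initial committed: {a=4, b=19, c=11, e=7}
Op 1: UPDATE e=11 (auto-commit; committed e=11)
Op 2: UPDATE d=15 (auto-commit; committed d=15)
Op 3: BEGIN: in_txn=True, pending={}
Op 4: UPDATE b=28 (pending; pending now {b=28})
Op 5: ROLLBACK: discarded pending ['b']; in_txn=False
Op 6: UPDATE a=12 (auto-commit; committed a=12)
Final committed: {a=12, b=19, c=11, d=15, e=11}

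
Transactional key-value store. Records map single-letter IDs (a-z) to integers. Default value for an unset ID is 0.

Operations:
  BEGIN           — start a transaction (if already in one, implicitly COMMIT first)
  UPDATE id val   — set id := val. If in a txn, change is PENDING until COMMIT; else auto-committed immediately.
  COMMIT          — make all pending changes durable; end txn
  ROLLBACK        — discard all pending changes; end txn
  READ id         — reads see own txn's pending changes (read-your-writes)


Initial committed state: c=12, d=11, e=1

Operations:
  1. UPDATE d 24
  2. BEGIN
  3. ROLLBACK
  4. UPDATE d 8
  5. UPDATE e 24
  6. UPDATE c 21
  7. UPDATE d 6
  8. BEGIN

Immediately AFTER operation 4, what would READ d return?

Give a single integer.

Initial committed: {c=12, d=11, e=1}
Op 1: UPDATE d=24 (auto-commit; committed d=24)
Op 2: BEGIN: in_txn=True, pending={}
Op 3: ROLLBACK: discarded pending []; in_txn=False
Op 4: UPDATE d=8 (auto-commit; committed d=8)
After op 4: visible(d) = 8 (pending={}, committed={c=12, d=8, e=1})

Answer: 8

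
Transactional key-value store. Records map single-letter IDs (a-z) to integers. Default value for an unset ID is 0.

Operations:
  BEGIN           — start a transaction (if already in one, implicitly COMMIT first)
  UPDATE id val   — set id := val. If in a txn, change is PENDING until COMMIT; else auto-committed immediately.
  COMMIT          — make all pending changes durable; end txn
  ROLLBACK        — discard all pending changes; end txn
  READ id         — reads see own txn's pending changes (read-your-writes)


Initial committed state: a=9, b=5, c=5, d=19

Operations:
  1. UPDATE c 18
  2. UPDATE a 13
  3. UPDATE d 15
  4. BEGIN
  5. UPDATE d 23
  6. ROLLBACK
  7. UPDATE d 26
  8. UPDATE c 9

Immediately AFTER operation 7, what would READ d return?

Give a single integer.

Initial committed: {a=9, b=5, c=5, d=19}
Op 1: UPDATE c=18 (auto-commit; committed c=18)
Op 2: UPDATE a=13 (auto-commit; committed a=13)
Op 3: UPDATE d=15 (auto-commit; committed d=15)
Op 4: BEGIN: in_txn=True, pending={}
Op 5: UPDATE d=23 (pending; pending now {d=23})
Op 6: ROLLBACK: discarded pending ['d']; in_txn=False
Op 7: UPDATE d=26 (auto-commit; committed d=26)
After op 7: visible(d) = 26 (pending={}, committed={a=13, b=5, c=18, d=26})

Answer: 26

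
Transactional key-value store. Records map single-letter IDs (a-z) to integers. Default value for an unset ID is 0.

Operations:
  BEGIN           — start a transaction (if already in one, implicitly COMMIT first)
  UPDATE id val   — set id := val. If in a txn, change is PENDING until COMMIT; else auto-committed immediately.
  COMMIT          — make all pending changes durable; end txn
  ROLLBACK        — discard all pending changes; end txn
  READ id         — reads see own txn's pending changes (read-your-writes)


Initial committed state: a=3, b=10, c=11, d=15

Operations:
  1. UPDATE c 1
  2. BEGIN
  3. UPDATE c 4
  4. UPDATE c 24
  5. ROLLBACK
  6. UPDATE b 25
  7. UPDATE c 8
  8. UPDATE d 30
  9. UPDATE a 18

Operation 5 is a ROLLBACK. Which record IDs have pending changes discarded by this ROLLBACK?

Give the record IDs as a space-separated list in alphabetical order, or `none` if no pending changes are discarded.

Initial committed: {a=3, b=10, c=11, d=15}
Op 1: UPDATE c=1 (auto-commit; committed c=1)
Op 2: BEGIN: in_txn=True, pending={}
Op 3: UPDATE c=4 (pending; pending now {c=4})
Op 4: UPDATE c=24 (pending; pending now {c=24})
Op 5: ROLLBACK: discarded pending ['c']; in_txn=False
Op 6: UPDATE b=25 (auto-commit; committed b=25)
Op 7: UPDATE c=8 (auto-commit; committed c=8)
Op 8: UPDATE d=30 (auto-commit; committed d=30)
Op 9: UPDATE a=18 (auto-commit; committed a=18)
ROLLBACK at op 5 discards: ['c']

Answer: c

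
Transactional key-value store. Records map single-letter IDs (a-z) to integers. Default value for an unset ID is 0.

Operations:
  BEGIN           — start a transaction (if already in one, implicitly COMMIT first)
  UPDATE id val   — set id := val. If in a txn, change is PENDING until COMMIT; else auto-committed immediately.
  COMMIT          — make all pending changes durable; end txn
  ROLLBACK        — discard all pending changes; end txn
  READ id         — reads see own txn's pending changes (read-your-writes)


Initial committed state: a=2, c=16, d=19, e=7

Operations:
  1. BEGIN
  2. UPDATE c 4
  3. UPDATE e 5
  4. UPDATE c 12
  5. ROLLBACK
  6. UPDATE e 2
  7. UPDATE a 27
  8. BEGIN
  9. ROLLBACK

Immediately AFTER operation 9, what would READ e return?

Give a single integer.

Answer: 2

Derivation:
Initial committed: {a=2, c=16, d=19, e=7}
Op 1: BEGIN: in_txn=True, pending={}
Op 2: UPDATE c=4 (pending; pending now {c=4})
Op 3: UPDATE e=5 (pending; pending now {c=4, e=5})
Op 4: UPDATE c=12 (pending; pending now {c=12, e=5})
Op 5: ROLLBACK: discarded pending ['c', 'e']; in_txn=False
Op 6: UPDATE e=2 (auto-commit; committed e=2)
Op 7: UPDATE a=27 (auto-commit; committed a=27)
Op 8: BEGIN: in_txn=True, pending={}
Op 9: ROLLBACK: discarded pending []; in_txn=False
After op 9: visible(e) = 2 (pending={}, committed={a=27, c=16, d=19, e=2})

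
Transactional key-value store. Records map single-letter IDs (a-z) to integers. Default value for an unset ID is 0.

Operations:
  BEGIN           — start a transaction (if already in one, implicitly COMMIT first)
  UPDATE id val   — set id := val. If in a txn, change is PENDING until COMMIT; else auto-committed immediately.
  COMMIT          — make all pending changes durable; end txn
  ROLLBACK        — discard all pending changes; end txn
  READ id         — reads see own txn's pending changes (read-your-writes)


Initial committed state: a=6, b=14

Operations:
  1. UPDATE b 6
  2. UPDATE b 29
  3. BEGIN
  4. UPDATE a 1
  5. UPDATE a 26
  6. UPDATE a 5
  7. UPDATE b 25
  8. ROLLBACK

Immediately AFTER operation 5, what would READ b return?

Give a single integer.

Answer: 29

Derivation:
Initial committed: {a=6, b=14}
Op 1: UPDATE b=6 (auto-commit; committed b=6)
Op 2: UPDATE b=29 (auto-commit; committed b=29)
Op 3: BEGIN: in_txn=True, pending={}
Op 4: UPDATE a=1 (pending; pending now {a=1})
Op 5: UPDATE a=26 (pending; pending now {a=26})
After op 5: visible(b) = 29 (pending={a=26}, committed={a=6, b=29})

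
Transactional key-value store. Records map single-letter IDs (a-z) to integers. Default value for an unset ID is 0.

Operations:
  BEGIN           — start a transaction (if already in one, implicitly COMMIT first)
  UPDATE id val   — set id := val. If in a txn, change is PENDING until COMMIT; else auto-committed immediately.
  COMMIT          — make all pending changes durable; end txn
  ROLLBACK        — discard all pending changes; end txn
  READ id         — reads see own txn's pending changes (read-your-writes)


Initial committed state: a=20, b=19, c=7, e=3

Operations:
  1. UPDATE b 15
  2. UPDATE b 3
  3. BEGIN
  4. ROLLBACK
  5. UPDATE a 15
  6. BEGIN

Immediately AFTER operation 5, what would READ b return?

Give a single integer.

Initial committed: {a=20, b=19, c=7, e=3}
Op 1: UPDATE b=15 (auto-commit; committed b=15)
Op 2: UPDATE b=3 (auto-commit; committed b=3)
Op 3: BEGIN: in_txn=True, pending={}
Op 4: ROLLBACK: discarded pending []; in_txn=False
Op 5: UPDATE a=15 (auto-commit; committed a=15)
After op 5: visible(b) = 3 (pending={}, committed={a=15, b=3, c=7, e=3})

Answer: 3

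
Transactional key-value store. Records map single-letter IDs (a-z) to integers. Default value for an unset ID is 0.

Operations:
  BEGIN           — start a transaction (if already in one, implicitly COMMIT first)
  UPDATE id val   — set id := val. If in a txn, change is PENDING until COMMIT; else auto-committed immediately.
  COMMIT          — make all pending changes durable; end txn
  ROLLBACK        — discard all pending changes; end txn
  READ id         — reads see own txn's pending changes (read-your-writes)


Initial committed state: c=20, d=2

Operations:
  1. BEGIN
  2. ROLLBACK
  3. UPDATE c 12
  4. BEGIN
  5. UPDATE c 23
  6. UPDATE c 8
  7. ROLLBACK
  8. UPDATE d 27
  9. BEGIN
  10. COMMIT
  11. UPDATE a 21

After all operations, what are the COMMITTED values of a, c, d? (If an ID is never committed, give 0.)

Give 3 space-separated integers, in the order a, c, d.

Answer: 21 12 27

Derivation:
Initial committed: {c=20, d=2}
Op 1: BEGIN: in_txn=True, pending={}
Op 2: ROLLBACK: discarded pending []; in_txn=False
Op 3: UPDATE c=12 (auto-commit; committed c=12)
Op 4: BEGIN: in_txn=True, pending={}
Op 5: UPDATE c=23 (pending; pending now {c=23})
Op 6: UPDATE c=8 (pending; pending now {c=8})
Op 7: ROLLBACK: discarded pending ['c']; in_txn=False
Op 8: UPDATE d=27 (auto-commit; committed d=27)
Op 9: BEGIN: in_txn=True, pending={}
Op 10: COMMIT: merged [] into committed; committed now {c=12, d=27}
Op 11: UPDATE a=21 (auto-commit; committed a=21)
Final committed: {a=21, c=12, d=27}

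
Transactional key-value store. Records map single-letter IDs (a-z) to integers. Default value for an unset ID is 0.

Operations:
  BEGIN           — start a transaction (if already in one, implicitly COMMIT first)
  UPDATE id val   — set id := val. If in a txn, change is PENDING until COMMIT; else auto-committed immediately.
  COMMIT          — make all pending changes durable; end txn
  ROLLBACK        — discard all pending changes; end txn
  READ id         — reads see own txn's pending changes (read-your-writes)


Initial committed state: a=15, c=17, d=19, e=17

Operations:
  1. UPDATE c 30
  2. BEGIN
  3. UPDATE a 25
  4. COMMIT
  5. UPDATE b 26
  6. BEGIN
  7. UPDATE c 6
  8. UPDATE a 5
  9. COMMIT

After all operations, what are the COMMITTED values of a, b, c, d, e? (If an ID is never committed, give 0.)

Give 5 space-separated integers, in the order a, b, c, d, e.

Answer: 5 26 6 19 17

Derivation:
Initial committed: {a=15, c=17, d=19, e=17}
Op 1: UPDATE c=30 (auto-commit; committed c=30)
Op 2: BEGIN: in_txn=True, pending={}
Op 3: UPDATE a=25 (pending; pending now {a=25})
Op 4: COMMIT: merged ['a'] into committed; committed now {a=25, c=30, d=19, e=17}
Op 5: UPDATE b=26 (auto-commit; committed b=26)
Op 6: BEGIN: in_txn=True, pending={}
Op 7: UPDATE c=6 (pending; pending now {c=6})
Op 8: UPDATE a=5 (pending; pending now {a=5, c=6})
Op 9: COMMIT: merged ['a', 'c'] into committed; committed now {a=5, b=26, c=6, d=19, e=17}
Final committed: {a=5, b=26, c=6, d=19, e=17}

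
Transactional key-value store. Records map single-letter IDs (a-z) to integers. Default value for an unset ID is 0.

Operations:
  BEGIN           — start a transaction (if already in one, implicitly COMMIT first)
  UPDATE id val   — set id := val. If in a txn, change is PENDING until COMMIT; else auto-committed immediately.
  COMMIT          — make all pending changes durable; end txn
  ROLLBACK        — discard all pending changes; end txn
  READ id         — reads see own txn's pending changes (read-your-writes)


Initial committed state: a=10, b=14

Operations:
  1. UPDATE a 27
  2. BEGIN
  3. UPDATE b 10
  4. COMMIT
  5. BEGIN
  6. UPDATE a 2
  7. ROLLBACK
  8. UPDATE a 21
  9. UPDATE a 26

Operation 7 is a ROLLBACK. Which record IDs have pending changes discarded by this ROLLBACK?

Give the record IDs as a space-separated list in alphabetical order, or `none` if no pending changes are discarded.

Answer: a

Derivation:
Initial committed: {a=10, b=14}
Op 1: UPDATE a=27 (auto-commit; committed a=27)
Op 2: BEGIN: in_txn=True, pending={}
Op 3: UPDATE b=10 (pending; pending now {b=10})
Op 4: COMMIT: merged ['b'] into committed; committed now {a=27, b=10}
Op 5: BEGIN: in_txn=True, pending={}
Op 6: UPDATE a=2 (pending; pending now {a=2})
Op 7: ROLLBACK: discarded pending ['a']; in_txn=False
Op 8: UPDATE a=21 (auto-commit; committed a=21)
Op 9: UPDATE a=26 (auto-commit; committed a=26)
ROLLBACK at op 7 discards: ['a']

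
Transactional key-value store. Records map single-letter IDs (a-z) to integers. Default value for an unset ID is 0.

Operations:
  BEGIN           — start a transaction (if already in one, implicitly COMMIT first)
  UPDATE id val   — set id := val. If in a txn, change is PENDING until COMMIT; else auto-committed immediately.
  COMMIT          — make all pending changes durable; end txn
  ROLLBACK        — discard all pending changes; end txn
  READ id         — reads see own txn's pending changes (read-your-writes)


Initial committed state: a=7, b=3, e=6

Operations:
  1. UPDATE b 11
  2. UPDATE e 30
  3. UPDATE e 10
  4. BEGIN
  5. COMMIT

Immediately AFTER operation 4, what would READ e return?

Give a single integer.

Answer: 10

Derivation:
Initial committed: {a=7, b=3, e=6}
Op 1: UPDATE b=11 (auto-commit; committed b=11)
Op 2: UPDATE e=30 (auto-commit; committed e=30)
Op 3: UPDATE e=10 (auto-commit; committed e=10)
Op 4: BEGIN: in_txn=True, pending={}
After op 4: visible(e) = 10 (pending={}, committed={a=7, b=11, e=10})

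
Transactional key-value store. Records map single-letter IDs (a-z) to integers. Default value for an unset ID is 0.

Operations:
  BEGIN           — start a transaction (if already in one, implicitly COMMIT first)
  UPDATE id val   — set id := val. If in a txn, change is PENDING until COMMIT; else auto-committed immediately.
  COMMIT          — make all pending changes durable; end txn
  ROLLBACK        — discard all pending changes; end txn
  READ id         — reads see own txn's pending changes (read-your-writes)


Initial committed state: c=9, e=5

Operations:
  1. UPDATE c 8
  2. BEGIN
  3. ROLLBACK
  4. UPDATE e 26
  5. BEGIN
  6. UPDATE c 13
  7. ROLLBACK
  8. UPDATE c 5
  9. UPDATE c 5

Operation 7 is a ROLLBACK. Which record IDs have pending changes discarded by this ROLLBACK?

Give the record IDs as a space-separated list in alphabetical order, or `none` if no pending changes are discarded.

Initial committed: {c=9, e=5}
Op 1: UPDATE c=8 (auto-commit; committed c=8)
Op 2: BEGIN: in_txn=True, pending={}
Op 3: ROLLBACK: discarded pending []; in_txn=False
Op 4: UPDATE e=26 (auto-commit; committed e=26)
Op 5: BEGIN: in_txn=True, pending={}
Op 6: UPDATE c=13 (pending; pending now {c=13})
Op 7: ROLLBACK: discarded pending ['c']; in_txn=False
Op 8: UPDATE c=5 (auto-commit; committed c=5)
Op 9: UPDATE c=5 (auto-commit; committed c=5)
ROLLBACK at op 7 discards: ['c']

Answer: c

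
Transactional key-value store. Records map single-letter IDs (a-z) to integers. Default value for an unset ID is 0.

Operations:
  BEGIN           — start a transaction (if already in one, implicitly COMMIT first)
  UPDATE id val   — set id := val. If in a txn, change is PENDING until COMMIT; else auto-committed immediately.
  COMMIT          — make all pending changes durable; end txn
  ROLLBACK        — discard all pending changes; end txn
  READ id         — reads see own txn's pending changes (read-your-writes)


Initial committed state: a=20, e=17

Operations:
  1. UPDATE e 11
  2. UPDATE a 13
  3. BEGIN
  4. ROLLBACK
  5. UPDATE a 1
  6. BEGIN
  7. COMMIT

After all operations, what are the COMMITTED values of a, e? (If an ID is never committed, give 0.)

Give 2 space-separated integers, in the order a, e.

Answer: 1 11

Derivation:
Initial committed: {a=20, e=17}
Op 1: UPDATE e=11 (auto-commit; committed e=11)
Op 2: UPDATE a=13 (auto-commit; committed a=13)
Op 3: BEGIN: in_txn=True, pending={}
Op 4: ROLLBACK: discarded pending []; in_txn=False
Op 5: UPDATE a=1 (auto-commit; committed a=1)
Op 6: BEGIN: in_txn=True, pending={}
Op 7: COMMIT: merged [] into committed; committed now {a=1, e=11}
Final committed: {a=1, e=11}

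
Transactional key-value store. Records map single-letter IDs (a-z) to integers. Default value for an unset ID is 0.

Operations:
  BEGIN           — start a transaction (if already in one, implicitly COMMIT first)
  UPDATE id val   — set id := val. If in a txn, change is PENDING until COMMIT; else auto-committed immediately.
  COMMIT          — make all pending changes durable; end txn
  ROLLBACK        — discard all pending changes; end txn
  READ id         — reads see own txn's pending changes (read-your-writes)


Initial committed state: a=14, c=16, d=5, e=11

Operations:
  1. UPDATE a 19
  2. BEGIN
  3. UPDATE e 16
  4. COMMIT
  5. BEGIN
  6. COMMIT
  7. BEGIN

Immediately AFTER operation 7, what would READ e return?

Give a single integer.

Answer: 16

Derivation:
Initial committed: {a=14, c=16, d=5, e=11}
Op 1: UPDATE a=19 (auto-commit; committed a=19)
Op 2: BEGIN: in_txn=True, pending={}
Op 3: UPDATE e=16 (pending; pending now {e=16})
Op 4: COMMIT: merged ['e'] into committed; committed now {a=19, c=16, d=5, e=16}
Op 5: BEGIN: in_txn=True, pending={}
Op 6: COMMIT: merged [] into committed; committed now {a=19, c=16, d=5, e=16}
Op 7: BEGIN: in_txn=True, pending={}
After op 7: visible(e) = 16 (pending={}, committed={a=19, c=16, d=5, e=16})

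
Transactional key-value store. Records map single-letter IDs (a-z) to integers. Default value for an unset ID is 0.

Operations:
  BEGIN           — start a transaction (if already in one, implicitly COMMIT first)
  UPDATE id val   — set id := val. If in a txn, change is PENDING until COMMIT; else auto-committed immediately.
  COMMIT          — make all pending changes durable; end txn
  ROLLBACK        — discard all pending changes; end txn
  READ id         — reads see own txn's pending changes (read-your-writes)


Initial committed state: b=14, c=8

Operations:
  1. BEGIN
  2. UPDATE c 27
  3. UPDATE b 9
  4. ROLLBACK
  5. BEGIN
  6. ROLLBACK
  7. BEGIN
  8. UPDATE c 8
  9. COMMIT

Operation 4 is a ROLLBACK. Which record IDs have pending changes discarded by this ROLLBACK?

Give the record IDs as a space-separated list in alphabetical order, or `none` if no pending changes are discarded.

Answer: b c

Derivation:
Initial committed: {b=14, c=8}
Op 1: BEGIN: in_txn=True, pending={}
Op 2: UPDATE c=27 (pending; pending now {c=27})
Op 3: UPDATE b=9 (pending; pending now {b=9, c=27})
Op 4: ROLLBACK: discarded pending ['b', 'c']; in_txn=False
Op 5: BEGIN: in_txn=True, pending={}
Op 6: ROLLBACK: discarded pending []; in_txn=False
Op 7: BEGIN: in_txn=True, pending={}
Op 8: UPDATE c=8 (pending; pending now {c=8})
Op 9: COMMIT: merged ['c'] into committed; committed now {b=14, c=8}
ROLLBACK at op 4 discards: ['b', 'c']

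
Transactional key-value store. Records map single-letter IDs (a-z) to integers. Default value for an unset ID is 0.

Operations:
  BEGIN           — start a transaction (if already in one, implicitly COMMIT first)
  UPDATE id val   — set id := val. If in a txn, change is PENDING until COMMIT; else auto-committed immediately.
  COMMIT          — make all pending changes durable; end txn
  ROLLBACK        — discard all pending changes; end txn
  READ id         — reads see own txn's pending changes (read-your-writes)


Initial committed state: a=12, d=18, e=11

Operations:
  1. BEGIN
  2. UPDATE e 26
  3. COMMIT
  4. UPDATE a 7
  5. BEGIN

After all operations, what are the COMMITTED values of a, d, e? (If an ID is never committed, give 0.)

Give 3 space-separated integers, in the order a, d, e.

Answer: 7 18 26

Derivation:
Initial committed: {a=12, d=18, e=11}
Op 1: BEGIN: in_txn=True, pending={}
Op 2: UPDATE e=26 (pending; pending now {e=26})
Op 3: COMMIT: merged ['e'] into committed; committed now {a=12, d=18, e=26}
Op 4: UPDATE a=7 (auto-commit; committed a=7)
Op 5: BEGIN: in_txn=True, pending={}
Final committed: {a=7, d=18, e=26}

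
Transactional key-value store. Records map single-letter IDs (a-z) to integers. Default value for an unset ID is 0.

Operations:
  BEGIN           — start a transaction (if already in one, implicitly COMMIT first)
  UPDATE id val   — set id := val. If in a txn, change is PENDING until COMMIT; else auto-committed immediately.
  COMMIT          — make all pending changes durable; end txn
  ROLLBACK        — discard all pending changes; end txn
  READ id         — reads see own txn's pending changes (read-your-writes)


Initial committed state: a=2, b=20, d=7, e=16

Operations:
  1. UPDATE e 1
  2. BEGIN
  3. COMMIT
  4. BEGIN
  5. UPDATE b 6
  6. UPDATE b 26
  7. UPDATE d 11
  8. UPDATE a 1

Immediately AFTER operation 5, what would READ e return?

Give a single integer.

Answer: 1

Derivation:
Initial committed: {a=2, b=20, d=7, e=16}
Op 1: UPDATE e=1 (auto-commit; committed e=1)
Op 2: BEGIN: in_txn=True, pending={}
Op 3: COMMIT: merged [] into committed; committed now {a=2, b=20, d=7, e=1}
Op 4: BEGIN: in_txn=True, pending={}
Op 5: UPDATE b=6 (pending; pending now {b=6})
After op 5: visible(e) = 1 (pending={b=6}, committed={a=2, b=20, d=7, e=1})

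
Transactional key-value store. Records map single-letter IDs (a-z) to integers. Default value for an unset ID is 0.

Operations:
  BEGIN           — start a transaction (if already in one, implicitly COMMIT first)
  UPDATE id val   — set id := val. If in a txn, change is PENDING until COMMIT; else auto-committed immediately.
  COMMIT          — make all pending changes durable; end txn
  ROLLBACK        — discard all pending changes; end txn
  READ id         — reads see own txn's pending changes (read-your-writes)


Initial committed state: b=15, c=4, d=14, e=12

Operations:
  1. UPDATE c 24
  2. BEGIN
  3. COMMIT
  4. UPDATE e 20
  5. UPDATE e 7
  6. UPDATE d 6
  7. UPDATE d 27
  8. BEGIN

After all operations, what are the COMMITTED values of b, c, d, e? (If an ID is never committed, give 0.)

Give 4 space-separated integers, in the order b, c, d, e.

Answer: 15 24 27 7

Derivation:
Initial committed: {b=15, c=4, d=14, e=12}
Op 1: UPDATE c=24 (auto-commit; committed c=24)
Op 2: BEGIN: in_txn=True, pending={}
Op 3: COMMIT: merged [] into committed; committed now {b=15, c=24, d=14, e=12}
Op 4: UPDATE e=20 (auto-commit; committed e=20)
Op 5: UPDATE e=7 (auto-commit; committed e=7)
Op 6: UPDATE d=6 (auto-commit; committed d=6)
Op 7: UPDATE d=27 (auto-commit; committed d=27)
Op 8: BEGIN: in_txn=True, pending={}
Final committed: {b=15, c=24, d=27, e=7}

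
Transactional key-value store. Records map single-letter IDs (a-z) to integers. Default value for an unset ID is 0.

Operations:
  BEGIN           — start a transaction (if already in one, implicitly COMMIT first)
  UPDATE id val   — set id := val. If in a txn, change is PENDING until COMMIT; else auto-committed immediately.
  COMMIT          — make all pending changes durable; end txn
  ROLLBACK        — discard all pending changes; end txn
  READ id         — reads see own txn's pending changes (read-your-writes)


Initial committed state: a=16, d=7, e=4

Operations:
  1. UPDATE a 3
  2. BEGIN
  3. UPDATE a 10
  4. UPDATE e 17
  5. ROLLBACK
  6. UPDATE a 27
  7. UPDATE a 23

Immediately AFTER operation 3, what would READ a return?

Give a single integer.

Answer: 10

Derivation:
Initial committed: {a=16, d=7, e=4}
Op 1: UPDATE a=3 (auto-commit; committed a=3)
Op 2: BEGIN: in_txn=True, pending={}
Op 3: UPDATE a=10 (pending; pending now {a=10})
After op 3: visible(a) = 10 (pending={a=10}, committed={a=3, d=7, e=4})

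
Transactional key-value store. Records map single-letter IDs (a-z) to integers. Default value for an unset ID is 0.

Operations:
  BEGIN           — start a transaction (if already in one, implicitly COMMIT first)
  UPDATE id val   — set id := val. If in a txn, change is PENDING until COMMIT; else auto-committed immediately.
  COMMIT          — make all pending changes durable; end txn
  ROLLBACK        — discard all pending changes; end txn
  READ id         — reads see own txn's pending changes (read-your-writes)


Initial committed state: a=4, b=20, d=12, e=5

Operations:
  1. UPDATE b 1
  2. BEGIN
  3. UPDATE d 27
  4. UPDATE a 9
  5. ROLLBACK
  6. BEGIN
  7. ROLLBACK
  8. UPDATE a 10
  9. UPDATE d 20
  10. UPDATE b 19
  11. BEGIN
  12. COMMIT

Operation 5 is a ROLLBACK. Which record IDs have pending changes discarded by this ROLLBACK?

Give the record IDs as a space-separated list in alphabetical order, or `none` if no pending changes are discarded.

Answer: a d

Derivation:
Initial committed: {a=4, b=20, d=12, e=5}
Op 1: UPDATE b=1 (auto-commit; committed b=1)
Op 2: BEGIN: in_txn=True, pending={}
Op 3: UPDATE d=27 (pending; pending now {d=27})
Op 4: UPDATE a=9 (pending; pending now {a=9, d=27})
Op 5: ROLLBACK: discarded pending ['a', 'd']; in_txn=False
Op 6: BEGIN: in_txn=True, pending={}
Op 7: ROLLBACK: discarded pending []; in_txn=False
Op 8: UPDATE a=10 (auto-commit; committed a=10)
Op 9: UPDATE d=20 (auto-commit; committed d=20)
Op 10: UPDATE b=19 (auto-commit; committed b=19)
Op 11: BEGIN: in_txn=True, pending={}
Op 12: COMMIT: merged [] into committed; committed now {a=10, b=19, d=20, e=5}
ROLLBACK at op 5 discards: ['a', 'd']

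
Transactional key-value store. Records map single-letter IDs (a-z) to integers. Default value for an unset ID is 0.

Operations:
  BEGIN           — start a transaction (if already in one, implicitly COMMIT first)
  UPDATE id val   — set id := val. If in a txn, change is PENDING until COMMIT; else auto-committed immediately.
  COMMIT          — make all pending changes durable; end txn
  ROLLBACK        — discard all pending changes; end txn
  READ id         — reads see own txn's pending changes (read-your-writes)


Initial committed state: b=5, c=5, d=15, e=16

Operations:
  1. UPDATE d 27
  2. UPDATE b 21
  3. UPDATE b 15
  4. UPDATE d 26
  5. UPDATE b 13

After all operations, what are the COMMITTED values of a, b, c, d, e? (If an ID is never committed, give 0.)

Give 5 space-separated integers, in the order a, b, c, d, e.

Initial committed: {b=5, c=5, d=15, e=16}
Op 1: UPDATE d=27 (auto-commit; committed d=27)
Op 2: UPDATE b=21 (auto-commit; committed b=21)
Op 3: UPDATE b=15 (auto-commit; committed b=15)
Op 4: UPDATE d=26 (auto-commit; committed d=26)
Op 5: UPDATE b=13 (auto-commit; committed b=13)
Final committed: {b=13, c=5, d=26, e=16}

Answer: 0 13 5 26 16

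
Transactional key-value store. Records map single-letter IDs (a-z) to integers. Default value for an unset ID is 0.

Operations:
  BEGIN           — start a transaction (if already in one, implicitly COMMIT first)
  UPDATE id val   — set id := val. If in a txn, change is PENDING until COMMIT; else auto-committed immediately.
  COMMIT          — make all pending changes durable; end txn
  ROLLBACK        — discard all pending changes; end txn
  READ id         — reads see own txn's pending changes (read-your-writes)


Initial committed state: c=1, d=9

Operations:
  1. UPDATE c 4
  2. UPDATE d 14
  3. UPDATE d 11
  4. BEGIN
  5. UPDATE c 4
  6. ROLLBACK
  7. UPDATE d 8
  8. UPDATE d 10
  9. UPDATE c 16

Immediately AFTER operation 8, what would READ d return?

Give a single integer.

Answer: 10

Derivation:
Initial committed: {c=1, d=9}
Op 1: UPDATE c=4 (auto-commit; committed c=4)
Op 2: UPDATE d=14 (auto-commit; committed d=14)
Op 3: UPDATE d=11 (auto-commit; committed d=11)
Op 4: BEGIN: in_txn=True, pending={}
Op 5: UPDATE c=4 (pending; pending now {c=4})
Op 6: ROLLBACK: discarded pending ['c']; in_txn=False
Op 7: UPDATE d=8 (auto-commit; committed d=8)
Op 8: UPDATE d=10 (auto-commit; committed d=10)
After op 8: visible(d) = 10 (pending={}, committed={c=4, d=10})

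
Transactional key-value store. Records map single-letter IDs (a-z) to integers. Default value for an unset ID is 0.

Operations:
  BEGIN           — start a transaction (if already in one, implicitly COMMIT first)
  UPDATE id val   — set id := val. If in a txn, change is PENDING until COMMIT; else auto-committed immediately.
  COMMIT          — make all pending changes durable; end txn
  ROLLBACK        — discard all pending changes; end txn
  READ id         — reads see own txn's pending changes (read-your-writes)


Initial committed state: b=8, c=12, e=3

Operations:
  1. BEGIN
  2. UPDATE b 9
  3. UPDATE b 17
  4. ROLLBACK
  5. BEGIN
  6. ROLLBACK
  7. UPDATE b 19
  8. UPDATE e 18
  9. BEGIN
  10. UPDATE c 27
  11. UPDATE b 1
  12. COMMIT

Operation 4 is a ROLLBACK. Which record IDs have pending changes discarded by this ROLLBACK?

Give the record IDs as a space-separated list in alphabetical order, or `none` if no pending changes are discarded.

Initial committed: {b=8, c=12, e=3}
Op 1: BEGIN: in_txn=True, pending={}
Op 2: UPDATE b=9 (pending; pending now {b=9})
Op 3: UPDATE b=17 (pending; pending now {b=17})
Op 4: ROLLBACK: discarded pending ['b']; in_txn=False
Op 5: BEGIN: in_txn=True, pending={}
Op 6: ROLLBACK: discarded pending []; in_txn=False
Op 7: UPDATE b=19 (auto-commit; committed b=19)
Op 8: UPDATE e=18 (auto-commit; committed e=18)
Op 9: BEGIN: in_txn=True, pending={}
Op 10: UPDATE c=27 (pending; pending now {c=27})
Op 11: UPDATE b=1 (pending; pending now {b=1, c=27})
Op 12: COMMIT: merged ['b', 'c'] into committed; committed now {b=1, c=27, e=18}
ROLLBACK at op 4 discards: ['b']

Answer: b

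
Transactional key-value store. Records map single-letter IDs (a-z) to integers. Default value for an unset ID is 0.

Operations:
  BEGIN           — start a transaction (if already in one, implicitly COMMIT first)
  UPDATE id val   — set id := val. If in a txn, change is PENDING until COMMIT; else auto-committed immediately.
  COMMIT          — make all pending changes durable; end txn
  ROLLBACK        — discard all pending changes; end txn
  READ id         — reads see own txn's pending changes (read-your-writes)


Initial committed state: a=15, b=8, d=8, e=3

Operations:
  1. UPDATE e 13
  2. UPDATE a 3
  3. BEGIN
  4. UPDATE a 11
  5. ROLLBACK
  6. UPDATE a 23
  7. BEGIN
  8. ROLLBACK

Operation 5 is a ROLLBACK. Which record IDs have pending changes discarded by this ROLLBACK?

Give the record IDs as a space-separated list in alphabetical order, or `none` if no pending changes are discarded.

Initial committed: {a=15, b=8, d=8, e=3}
Op 1: UPDATE e=13 (auto-commit; committed e=13)
Op 2: UPDATE a=3 (auto-commit; committed a=3)
Op 3: BEGIN: in_txn=True, pending={}
Op 4: UPDATE a=11 (pending; pending now {a=11})
Op 5: ROLLBACK: discarded pending ['a']; in_txn=False
Op 6: UPDATE a=23 (auto-commit; committed a=23)
Op 7: BEGIN: in_txn=True, pending={}
Op 8: ROLLBACK: discarded pending []; in_txn=False
ROLLBACK at op 5 discards: ['a']

Answer: a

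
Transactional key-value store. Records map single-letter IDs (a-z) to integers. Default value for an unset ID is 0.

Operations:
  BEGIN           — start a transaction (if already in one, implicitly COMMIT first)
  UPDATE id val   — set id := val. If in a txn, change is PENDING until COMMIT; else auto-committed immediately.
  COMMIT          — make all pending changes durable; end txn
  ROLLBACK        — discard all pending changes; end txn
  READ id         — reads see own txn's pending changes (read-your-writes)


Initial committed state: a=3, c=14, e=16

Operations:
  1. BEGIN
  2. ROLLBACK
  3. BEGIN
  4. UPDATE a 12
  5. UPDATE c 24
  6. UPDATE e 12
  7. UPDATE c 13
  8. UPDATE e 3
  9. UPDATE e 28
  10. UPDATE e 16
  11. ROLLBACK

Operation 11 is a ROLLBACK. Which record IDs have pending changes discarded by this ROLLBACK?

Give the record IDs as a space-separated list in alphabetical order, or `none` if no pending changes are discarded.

Initial committed: {a=3, c=14, e=16}
Op 1: BEGIN: in_txn=True, pending={}
Op 2: ROLLBACK: discarded pending []; in_txn=False
Op 3: BEGIN: in_txn=True, pending={}
Op 4: UPDATE a=12 (pending; pending now {a=12})
Op 5: UPDATE c=24 (pending; pending now {a=12, c=24})
Op 6: UPDATE e=12 (pending; pending now {a=12, c=24, e=12})
Op 7: UPDATE c=13 (pending; pending now {a=12, c=13, e=12})
Op 8: UPDATE e=3 (pending; pending now {a=12, c=13, e=3})
Op 9: UPDATE e=28 (pending; pending now {a=12, c=13, e=28})
Op 10: UPDATE e=16 (pending; pending now {a=12, c=13, e=16})
Op 11: ROLLBACK: discarded pending ['a', 'c', 'e']; in_txn=False
ROLLBACK at op 11 discards: ['a', 'c', 'e']

Answer: a c e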